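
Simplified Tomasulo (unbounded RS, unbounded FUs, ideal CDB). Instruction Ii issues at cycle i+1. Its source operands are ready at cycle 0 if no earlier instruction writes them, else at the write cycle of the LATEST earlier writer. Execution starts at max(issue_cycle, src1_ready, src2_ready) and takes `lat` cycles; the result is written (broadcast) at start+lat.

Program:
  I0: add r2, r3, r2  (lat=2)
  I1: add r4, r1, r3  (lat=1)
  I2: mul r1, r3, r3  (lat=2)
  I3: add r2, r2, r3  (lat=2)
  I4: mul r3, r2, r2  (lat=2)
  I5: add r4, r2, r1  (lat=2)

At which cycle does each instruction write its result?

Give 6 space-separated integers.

Answer: 3 3 5 6 8 8

Derivation:
I0 add r2: issue@1 deps=(None,None) exec_start@1 write@3
I1 add r4: issue@2 deps=(None,None) exec_start@2 write@3
I2 mul r1: issue@3 deps=(None,None) exec_start@3 write@5
I3 add r2: issue@4 deps=(0,None) exec_start@4 write@6
I4 mul r3: issue@5 deps=(3,3) exec_start@6 write@8
I5 add r4: issue@6 deps=(3,2) exec_start@6 write@8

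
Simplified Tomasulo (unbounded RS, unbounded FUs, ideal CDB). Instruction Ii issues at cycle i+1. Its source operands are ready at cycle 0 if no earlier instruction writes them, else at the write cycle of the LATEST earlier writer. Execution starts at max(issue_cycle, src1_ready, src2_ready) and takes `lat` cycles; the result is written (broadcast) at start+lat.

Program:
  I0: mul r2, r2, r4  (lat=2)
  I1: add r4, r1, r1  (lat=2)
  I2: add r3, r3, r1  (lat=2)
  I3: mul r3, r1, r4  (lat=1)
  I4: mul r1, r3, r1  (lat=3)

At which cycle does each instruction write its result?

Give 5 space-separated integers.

Answer: 3 4 5 5 8

Derivation:
I0 mul r2: issue@1 deps=(None,None) exec_start@1 write@3
I1 add r4: issue@2 deps=(None,None) exec_start@2 write@4
I2 add r3: issue@3 deps=(None,None) exec_start@3 write@5
I3 mul r3: issue@4 deps=(None,1) exec_start@4 write@5
I4 mul r1: issue@5 deps=(3,None) exec_start@5 write@8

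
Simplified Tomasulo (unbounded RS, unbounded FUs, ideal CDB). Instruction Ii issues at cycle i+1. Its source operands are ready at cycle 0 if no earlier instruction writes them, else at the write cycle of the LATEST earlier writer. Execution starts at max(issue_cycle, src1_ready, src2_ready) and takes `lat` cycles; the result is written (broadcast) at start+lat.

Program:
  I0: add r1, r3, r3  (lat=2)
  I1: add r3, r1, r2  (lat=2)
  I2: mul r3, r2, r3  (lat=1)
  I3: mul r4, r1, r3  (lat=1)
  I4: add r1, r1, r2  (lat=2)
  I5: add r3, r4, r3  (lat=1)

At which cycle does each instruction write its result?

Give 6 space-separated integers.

I0 add r1: issue@1 deps=(None,None) exec_start@1 write@3
I1 add r3: issue@2 deps=(0,None) exec_start@3 write@5
I2 mul r3: issue@3 deps=(None,1) exec_start@5 write@6
I3 mul r4: issue@4 deps=(0,2) exec_start@6 write@7
I4 add r1: issue@5 deps=(0,None) exec_start@5 write@7
I5 add r3: issue@6 deps=(3,2) exec_start@7 write@8

Answer: 3 5 6 7 7 8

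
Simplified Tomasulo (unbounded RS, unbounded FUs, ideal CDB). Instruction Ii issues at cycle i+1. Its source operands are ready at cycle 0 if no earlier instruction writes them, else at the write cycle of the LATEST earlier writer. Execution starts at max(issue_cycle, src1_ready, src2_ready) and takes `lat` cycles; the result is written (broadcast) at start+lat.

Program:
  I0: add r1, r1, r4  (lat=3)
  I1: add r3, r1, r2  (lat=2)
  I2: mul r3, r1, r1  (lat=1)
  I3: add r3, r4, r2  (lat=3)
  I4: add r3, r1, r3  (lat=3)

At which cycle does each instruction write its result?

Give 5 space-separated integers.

I0 add r1: issue@1 deps=(None,None) exec_start@1 write@4
I1 add r3: issue@2 deps=(0,None) exec_start@4 write@6
I2 mul r3: issue@3 deps=(0,0) exec_start@4 write@5
I3 add r3: issue@4 deps=(None,None) exec_start@4 write@7
I4 add r3: issue@5 deps=(0,3) exec_start@7 write@10

Answer: 4 6 5 7 10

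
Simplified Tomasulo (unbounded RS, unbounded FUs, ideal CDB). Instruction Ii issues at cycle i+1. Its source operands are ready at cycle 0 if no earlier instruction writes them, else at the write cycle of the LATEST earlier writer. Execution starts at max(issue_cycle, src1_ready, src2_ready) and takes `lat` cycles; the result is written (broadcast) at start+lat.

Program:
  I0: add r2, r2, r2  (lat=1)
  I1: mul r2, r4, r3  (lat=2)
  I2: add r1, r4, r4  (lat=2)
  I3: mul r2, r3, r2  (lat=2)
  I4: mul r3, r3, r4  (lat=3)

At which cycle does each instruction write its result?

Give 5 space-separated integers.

Answer: 2 4 5 6 8

Derivation:
I0 add r2: issue@1 deps=(None,None) exec_start@1 write@2
I1 mul r2: issue@2 deps=(None,None) exec_start@2 write@4
I2 add r1: issue@3 deps=(None,None) exec_start@3 write@5
I3 mul r2: issue@4 deps=(None,1) exec_start@4 write@6
I4 mul r3: issue@5 deps=(None,None) exec_start@5 write@8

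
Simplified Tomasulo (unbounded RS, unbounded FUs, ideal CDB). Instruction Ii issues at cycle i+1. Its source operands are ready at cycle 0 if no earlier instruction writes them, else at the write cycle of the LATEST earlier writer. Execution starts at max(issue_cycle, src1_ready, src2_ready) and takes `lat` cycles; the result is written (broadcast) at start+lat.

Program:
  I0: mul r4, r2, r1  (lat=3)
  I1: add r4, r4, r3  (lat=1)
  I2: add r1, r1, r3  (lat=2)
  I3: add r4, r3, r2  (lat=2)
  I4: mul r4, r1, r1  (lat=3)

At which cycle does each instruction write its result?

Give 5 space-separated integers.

I0 mul r4: issue@1 deps=(None,None) exec_start@1 write@4
I1 add r4: issue@2 deps=(0,None) exec_start@4 write@5
I2 add r1: issue@3 deps=(None,None) exec_start@3 write@5
I3 add r4: issue@4 deps=(None,None) exec_start@4 write@6
I4 mul r4: issue@5 deps=(2,2) exec_start@5 write@8

Answer: 4 5 5 6 8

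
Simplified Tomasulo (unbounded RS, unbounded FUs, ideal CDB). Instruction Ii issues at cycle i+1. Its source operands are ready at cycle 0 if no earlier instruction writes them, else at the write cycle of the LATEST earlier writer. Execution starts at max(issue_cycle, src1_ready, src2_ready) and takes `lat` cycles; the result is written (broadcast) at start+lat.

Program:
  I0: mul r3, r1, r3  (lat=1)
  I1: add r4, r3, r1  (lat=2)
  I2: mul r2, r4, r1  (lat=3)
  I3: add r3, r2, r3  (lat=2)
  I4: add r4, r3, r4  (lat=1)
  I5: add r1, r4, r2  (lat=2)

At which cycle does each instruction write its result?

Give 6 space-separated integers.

I0 mul r3: issue@1 deps=(None,None) exec_start@1 write@2
I1 add r4: issue@2 deps=(0,None) exec_start@2 write@4
I2 mul r2: issue@3 deps=(1,None) exec_start@4 write@7
I3 add r3: issue@4 deps=(2,0) exec_start@7 write@9
I4 add r4: issue@5 deps=(3,1) exec_start@9 write@10
I5 add r1: issue@6 deps=(4,2) exec_start@10 write@12

Answer: 2 4 7 9 10 12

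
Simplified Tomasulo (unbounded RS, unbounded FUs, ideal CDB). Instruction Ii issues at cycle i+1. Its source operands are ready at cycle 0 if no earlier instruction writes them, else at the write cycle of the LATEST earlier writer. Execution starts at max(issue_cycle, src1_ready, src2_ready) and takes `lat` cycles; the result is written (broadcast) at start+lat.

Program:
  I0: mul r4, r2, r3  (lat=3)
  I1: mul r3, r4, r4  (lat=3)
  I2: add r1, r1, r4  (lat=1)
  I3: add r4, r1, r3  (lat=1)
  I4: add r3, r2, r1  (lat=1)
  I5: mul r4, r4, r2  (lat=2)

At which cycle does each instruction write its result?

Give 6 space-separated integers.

I0 mul r4: issue@1 deps=(None,None) exec_start@1 write@4
I1 mul r3: issue@2 deps=(0,0) exec_start@4 write@7
I2 add r1: issue@3 deps=(None,0) exec_start@4 write@5
I3 add r4: issue@4 deps=(2,1) exec_start@7 write@8
I4 add r3: issue@5 deps=(None,2) exec_start@5 write@6
I5 mul r4: issue@6 deps=(3,None) exec_start@8 write@10

Answer: 4 7 5 8 6 10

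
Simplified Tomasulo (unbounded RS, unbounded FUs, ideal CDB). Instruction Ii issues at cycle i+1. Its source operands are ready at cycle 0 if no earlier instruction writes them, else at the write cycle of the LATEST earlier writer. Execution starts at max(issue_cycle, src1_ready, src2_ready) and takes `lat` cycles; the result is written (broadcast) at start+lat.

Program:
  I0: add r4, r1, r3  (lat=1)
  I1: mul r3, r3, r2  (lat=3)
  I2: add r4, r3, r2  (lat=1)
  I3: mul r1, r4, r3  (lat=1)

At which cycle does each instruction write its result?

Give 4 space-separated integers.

I0 add r4: issue@1 deps=(None,None) exec_start@1 write@2
I1 mul r3: issue@2 deps=(None,None) exec_start@2 write@5
I2 add r4: issue@3 deps=(1,None) exec_start@5 write@6
I3 mul r1: issue@4 deps=(2,1) exec_start@6 write@7

Answer: 2 5 6 7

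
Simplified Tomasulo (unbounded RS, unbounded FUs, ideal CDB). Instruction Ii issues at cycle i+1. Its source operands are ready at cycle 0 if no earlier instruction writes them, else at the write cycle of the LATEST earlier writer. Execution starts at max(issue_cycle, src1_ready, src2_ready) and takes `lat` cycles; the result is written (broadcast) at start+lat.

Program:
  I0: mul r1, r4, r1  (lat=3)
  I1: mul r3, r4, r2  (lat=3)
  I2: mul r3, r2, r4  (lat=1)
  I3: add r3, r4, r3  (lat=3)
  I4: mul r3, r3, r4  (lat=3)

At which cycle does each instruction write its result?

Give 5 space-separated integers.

Answer: 4 5 4 7 10

Derivation:
I0 mul r1: issue@1 deps=(None,None) exec_start@1 write@4
I1 mul r3: issue@2 deps=(None,None) exec_start@2 write@5
I2 mul r3: issue@3 deps=(None,None) exec_start@3 write@4
I3 add r3: issue@4 deps=(None,2) exec_start@4 write@7
I4 mul r3: issue@5 deps=(3,None) exec_start@7 write@10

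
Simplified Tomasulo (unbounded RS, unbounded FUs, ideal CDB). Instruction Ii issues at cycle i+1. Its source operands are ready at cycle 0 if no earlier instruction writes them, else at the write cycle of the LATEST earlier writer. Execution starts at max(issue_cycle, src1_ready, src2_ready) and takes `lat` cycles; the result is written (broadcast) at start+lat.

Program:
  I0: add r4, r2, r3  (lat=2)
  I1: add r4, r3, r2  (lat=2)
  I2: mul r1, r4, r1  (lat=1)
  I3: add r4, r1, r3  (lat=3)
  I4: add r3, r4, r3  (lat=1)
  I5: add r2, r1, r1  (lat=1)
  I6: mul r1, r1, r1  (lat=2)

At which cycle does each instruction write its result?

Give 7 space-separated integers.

I0 add r4: issue@1 deps=(None,None) exec_start@1 write@3
I1 add r4: issue@2 deps=(None,None) exec_start@2 write@4
I2 mul r1: issue@3 deps=(1,None) exec_start@4 write@5
I3 add r4: issue@4 deps=(2,None) exec_start@5 write@8
I4 add r3: issue@5 deps=(3,None) exec_start@8 write@9
I5 add r2: issue@6 deps=(2,2) exec_start@6 write@7
I6 mul r1: issue@7 deps=(2,2) exec_start@7 write@9

Answer: 3 4 5 8 9 7 9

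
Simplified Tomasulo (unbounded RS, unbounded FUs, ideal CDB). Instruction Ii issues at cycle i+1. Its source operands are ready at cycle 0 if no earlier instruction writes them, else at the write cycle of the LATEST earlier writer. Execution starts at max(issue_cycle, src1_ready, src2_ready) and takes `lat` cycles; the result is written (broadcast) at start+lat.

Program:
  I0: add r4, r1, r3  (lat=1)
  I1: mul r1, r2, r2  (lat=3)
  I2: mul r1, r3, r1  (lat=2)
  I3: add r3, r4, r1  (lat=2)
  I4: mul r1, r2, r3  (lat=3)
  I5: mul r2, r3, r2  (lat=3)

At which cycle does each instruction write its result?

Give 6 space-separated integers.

Answer: 2 5 7 9 12 12

Derivation:
I0 add r4: issue@1 deps=(None,None) exec_start@1 write@2
I1 mul r1: issue@2 deps=(None,None) exec_start@2 write@5
I2 mul r1: issue@3 deps=(None,1) exec_start@5 write@7
I3 add r3: issue@4 deps=(0,2) exec_start@7 write@9
I4 mul r1: issue@5 deps=(None,3) exec_start@9 write@12
I5 mul r2: issue@6 deps=(3,None) exec_start@9 write@12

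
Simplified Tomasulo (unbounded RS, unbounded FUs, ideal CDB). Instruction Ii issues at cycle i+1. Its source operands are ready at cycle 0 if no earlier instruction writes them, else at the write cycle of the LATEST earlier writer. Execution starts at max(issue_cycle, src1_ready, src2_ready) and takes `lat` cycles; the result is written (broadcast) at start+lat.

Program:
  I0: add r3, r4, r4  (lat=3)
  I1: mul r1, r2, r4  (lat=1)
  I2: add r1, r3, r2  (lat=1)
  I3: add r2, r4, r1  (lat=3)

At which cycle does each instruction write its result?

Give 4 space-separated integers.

I0 add r3: issue@1 deps=(None,None) exec_start@1 write@4
I1 mul r1: issue@2 deps=(None,None) exec_start@2 write@3
I2 add r1: issue@3 deps=(0,None) exec_start@4 write@5
I3 add r2: issue@4 deps=(None,2) exec_start@5 write@8

Answer: 4 3 5 8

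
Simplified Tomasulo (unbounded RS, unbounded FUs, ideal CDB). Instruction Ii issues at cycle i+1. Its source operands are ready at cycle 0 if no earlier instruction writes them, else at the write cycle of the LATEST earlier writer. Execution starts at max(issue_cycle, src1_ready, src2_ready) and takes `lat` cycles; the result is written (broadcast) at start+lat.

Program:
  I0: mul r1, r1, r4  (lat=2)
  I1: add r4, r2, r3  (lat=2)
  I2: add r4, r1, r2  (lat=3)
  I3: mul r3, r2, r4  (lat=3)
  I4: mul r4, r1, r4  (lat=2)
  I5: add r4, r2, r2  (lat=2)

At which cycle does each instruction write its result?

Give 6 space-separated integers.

Answer: 3 4 6 9 8 8

Derivation:
I0 mul r1: issue@1 deps=(None,None) exec_start@1 write@3
I1 add r4: issue@2 deps=(None,None) exec_start@2 write@4
I2 add r4: issue@3 deps=(0,None) exec_start@3 write@6
I3 mul r3: issue@4 deps=(None,2) exec_start@6 write@9
I4 mul r4: issue@5 deps=(0,2) exec_start@6 write@8
I5 add r4: issue@6 deps=(None,None) exec_start@6 write@8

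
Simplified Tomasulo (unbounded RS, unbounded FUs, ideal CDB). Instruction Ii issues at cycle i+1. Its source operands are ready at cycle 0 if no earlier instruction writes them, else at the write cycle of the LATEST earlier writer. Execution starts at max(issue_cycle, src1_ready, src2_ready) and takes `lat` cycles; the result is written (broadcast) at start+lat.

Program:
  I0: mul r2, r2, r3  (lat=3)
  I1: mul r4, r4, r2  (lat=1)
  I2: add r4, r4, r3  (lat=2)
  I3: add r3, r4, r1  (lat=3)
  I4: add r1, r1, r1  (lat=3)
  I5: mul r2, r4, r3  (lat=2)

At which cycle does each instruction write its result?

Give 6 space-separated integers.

Answer: 4 5 7 10 8 12

Derivation:
I0 mul r2: issue@1 deps=(None,None) exec_start@1 write@4
I1 mul r4: issue@2 deps=(None,0) exec_start@4 write@5
I2 add r4: issue@3 deps=(1,None) exec_start@5 write@7
I3 add r3: issue@4 deps=(2,None) exec_start@7 write@10
I4 add r1: issue@5 deps=(None,None) exec_start@5 write@8
I5 mul r2: issue@6 deps=(2,3) exec_start@10 write@12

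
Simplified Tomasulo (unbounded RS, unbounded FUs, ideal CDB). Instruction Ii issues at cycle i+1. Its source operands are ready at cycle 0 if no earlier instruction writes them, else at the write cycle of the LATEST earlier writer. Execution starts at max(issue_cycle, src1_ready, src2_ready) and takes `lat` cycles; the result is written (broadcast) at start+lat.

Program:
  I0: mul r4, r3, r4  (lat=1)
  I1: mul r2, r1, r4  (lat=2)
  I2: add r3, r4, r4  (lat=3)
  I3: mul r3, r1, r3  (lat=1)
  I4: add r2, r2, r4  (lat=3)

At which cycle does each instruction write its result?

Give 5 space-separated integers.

Answer: 2 4 6 7 8

Derivation:
I0 mul r4: issue@1 deps=(None,None) exec_start@1 write@2
I1 mul r2: issue@2 deps=(None,0) exec_start@2 write@4
I2 add r3: issue@3 deps=(0,0) exec_start@3 write@6
I3 mul r3: issue@4 deps=(None,2) exec_start@6 write@7
I4 add r2: issue@5 deps=(1,0) exec_start@5 write@8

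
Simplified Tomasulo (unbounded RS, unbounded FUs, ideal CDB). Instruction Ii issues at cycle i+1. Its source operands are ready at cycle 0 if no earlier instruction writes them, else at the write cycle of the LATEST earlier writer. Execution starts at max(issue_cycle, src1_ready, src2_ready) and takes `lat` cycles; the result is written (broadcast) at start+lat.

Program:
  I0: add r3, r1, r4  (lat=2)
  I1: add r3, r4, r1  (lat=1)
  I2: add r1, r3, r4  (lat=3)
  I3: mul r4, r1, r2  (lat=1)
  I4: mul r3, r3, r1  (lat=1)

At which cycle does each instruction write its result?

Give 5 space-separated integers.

Answer: 3 3 6 7 7

Derivation:
I0 add r3: issue@1 deps=(None,None) exec_start@1 write@3
I1 add r3: issue@2 deps=(None,None) exec_start@2 write@3
I2 add r1: issue@3 deps=(1,None) exec_start@3 write@6
I3 mul r4: issue@4 deps=(2,None) exec_start@6 write@7
I4 mul r3: issue@5 deps=(1,2) exec_start@6 write@7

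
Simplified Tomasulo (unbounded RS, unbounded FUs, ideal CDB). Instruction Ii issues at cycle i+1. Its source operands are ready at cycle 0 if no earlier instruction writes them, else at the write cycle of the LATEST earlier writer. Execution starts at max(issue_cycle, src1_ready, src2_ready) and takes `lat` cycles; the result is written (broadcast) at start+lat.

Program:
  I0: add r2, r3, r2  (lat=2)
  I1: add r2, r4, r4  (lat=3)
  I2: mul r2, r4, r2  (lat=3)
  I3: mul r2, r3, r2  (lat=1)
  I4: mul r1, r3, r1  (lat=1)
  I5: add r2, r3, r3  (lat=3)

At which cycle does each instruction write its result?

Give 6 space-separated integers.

Answer: 3 5 8 9 6 9

Derivation:
I0 add r2: issue@1 deps=(None,None) exec_start@1 write@3
I1 add r2: issue@2 deps=(None,None) exec_start@2 write@5
I2 mul r2: issue@3 deps=(None,1) exec_start@5 write@8
I3 mul r2: issue@4 deps=(None,2) exec_start@8 write@9
I4 mul r1: issue@5 deps=(None,None) exec_start@5 write@6
I5 add r2: issue@6 deps=(None,None) exec_start@6 write@9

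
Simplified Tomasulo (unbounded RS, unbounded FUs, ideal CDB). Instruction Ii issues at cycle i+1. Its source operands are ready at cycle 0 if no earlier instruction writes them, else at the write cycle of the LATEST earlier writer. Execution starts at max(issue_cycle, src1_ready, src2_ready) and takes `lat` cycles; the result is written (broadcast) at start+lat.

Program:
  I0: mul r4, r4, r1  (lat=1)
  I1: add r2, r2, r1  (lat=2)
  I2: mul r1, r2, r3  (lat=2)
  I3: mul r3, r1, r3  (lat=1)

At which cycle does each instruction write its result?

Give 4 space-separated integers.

Answer: 2 4 6 7

Derivation:
I0 mul r4: issue@1 deps=(None,None) exec_start@1 write@2
I1 add r2: issue@2 deps=(None,None) exec_start@2 write@4
I2 mul r1: issue@3 deps=(1,None) exec_start@4 write@6
I3 mul r3: issue@4 deps=(2,None) exec_start@6 write@7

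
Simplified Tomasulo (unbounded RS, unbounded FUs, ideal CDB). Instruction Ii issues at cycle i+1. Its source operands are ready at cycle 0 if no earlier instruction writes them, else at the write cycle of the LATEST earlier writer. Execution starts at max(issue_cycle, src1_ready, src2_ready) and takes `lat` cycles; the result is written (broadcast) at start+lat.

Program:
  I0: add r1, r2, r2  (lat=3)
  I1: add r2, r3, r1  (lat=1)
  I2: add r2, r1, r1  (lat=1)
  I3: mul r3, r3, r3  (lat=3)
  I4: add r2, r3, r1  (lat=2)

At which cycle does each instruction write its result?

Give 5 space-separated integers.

I0 add r1: issue@1 deps=(None,None) exec_start@1 write@4
I1 add r2: issue@2 deps=(None,0) exec_start@4 write@5
I2 add r2: issue@3 deps=(0,0) exec_start@4 write@5
I3 mul r3: issue@4 deps=(None,None) exec_start@4 write@7
I4 add r2: issue@5 deps=(3,0) exec_start@7 write@9

Answer: 4 5 5 7 9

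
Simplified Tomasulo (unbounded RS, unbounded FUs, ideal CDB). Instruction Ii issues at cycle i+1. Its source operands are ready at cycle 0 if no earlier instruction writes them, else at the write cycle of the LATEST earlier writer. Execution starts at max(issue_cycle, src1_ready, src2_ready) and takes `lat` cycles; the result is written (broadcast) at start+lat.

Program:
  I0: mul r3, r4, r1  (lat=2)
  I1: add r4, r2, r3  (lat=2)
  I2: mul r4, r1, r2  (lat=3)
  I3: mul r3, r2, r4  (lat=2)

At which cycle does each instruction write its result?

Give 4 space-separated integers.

Answer: 3 5 6 8

Derivation:
I0 mul r3: issue@1 deps=(None,None) exec_start@1 write@3
I1 add r4: issue@2 deps=(None,0) exec_start@3 write@5
I2 mul r4: issue@3 deps=(None,None) exec_start@3 write@6
I3 mul r3: issue@4 deps=(None,2) exec_start@6 write@8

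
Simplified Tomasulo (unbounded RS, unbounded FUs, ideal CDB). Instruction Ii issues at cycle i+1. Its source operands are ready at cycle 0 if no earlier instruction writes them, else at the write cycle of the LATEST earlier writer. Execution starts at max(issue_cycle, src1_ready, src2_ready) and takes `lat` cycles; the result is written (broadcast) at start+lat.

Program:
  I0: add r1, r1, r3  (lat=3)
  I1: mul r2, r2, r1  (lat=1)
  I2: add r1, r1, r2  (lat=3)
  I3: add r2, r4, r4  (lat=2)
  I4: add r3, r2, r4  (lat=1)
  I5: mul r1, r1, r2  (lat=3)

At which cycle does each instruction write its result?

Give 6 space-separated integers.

I0 add r1: issue@1 deps=(None,None) exec_start@1 write@4
I1 mul r2: issue@2 deps=(None,0) exec_start@4 write@5
I2 add r1: issue@3 deps=(0,1) exec_start@5 write@8
I3 add r2: issue@4 deps=(None,None) exec_start@4 write@6
I4 add r3: issue@5 deps=(3,None) exec_start@6 write@7
I5 mul r1: issue@6 deps=(2,3) exec_start@8 write@11

Answer: 4 5 8 6 7 11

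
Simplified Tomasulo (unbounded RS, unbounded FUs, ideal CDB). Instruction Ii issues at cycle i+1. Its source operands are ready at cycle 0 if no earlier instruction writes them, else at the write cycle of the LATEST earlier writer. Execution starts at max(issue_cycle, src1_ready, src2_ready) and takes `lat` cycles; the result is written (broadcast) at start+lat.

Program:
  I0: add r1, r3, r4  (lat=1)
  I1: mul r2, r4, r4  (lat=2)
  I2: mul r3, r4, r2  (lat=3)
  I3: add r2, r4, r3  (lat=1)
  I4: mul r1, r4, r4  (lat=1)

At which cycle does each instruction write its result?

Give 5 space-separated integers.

I0 add r1: issue@1 deps=(None,None) exec_start@1 write@2
I1 mul r2: issue@2 deps=(None,None) exec_start@2 write@4
I2 mul r3: issue@3 deps=(None,1) exec_start@4 write@7
I3 add r2: issue@4 deps=(None,2) exec_start@7 write@8
I4 mul r1: issue@5 deps=(None,None) exec_start@5 write@6

Answer: 2 4 7 8 6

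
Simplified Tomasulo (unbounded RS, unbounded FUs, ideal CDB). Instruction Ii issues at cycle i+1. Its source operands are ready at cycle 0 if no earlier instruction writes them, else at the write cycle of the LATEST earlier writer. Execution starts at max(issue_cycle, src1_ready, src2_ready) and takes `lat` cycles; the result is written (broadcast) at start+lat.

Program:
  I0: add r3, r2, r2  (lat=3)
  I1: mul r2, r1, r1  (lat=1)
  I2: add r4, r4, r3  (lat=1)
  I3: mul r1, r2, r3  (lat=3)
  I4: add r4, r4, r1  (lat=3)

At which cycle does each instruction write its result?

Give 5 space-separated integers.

I0 add r3: issue@1 deps=(None,None) exec_start@1 write@4
I1 mul r2: issue@2 deps=(None,None) exec_start@2 write@3
I2 add r4: issue@3 deps=(None,0) exec_start@4 write@5
I3 mul r1: issue@4 deps=(1,0) exec_start@4 write@7
I4 add r4: issue@5 deps=(2,3) exec_start@7 write@10

Answer: 4 3 5 7 10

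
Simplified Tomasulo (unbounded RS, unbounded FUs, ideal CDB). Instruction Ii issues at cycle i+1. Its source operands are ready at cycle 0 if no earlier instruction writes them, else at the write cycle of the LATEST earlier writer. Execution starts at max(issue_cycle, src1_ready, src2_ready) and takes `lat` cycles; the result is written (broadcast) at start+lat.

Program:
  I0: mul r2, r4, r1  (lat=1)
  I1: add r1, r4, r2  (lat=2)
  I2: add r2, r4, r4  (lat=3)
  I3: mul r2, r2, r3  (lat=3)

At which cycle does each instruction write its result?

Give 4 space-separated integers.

I0 mul r2: issue@1 deps=(None,None) exec_start@1 write@2
I1 add r1: issue@2 deps=(None,0) exec_start@2 write@4
I2 add r2: issue@3 deps=(None,None) exec_start@3 write@6
I3 mul r2: issue@4 deps=(2,None) exec_start@6 write@9

Answer: 2 4 6 9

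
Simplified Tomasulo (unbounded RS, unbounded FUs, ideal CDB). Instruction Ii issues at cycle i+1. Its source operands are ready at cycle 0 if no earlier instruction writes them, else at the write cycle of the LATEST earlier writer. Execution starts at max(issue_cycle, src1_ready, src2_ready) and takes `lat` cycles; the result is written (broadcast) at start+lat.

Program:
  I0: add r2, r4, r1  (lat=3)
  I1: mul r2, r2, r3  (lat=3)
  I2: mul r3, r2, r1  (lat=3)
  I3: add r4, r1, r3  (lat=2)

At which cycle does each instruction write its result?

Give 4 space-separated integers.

Answer: 4 7 10 12

Derivation:
I0 add r2: issue@1 deps=(None,None) exec_start@1 write@4
I1 mul r2: issue@2 deps=(0,None) exec_start@4 write@7
I2 mul r3: issue@3 deps=(1,None) exec_start@7 write@10
I3 add r4: issue@4 deps=(None,2) exec_start@10 write@12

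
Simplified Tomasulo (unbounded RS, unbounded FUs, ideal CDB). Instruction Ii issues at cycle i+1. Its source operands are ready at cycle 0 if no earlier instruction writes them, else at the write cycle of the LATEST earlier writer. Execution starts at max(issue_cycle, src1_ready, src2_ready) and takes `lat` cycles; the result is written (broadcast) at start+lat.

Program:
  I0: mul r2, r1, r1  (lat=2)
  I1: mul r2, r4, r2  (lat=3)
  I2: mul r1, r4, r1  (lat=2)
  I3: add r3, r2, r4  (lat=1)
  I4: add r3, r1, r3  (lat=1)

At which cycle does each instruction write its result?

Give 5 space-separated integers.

I0 mul r2: issue@1 deps=(None,None) exec_start@1 write@3
I1 mul r2: issue@2 deps=(None,0) exec_start@3 write@6
I2 mul r1: issue@3 deps=(None,None) exec_start@3 write@5
I3 add r3: issue@4 deps=(1,None) exec_start@6 write@7
I4 add r3: issue@5 deps=(2,3) exec_start@7 write@8

Answer: 3 6 5 7 8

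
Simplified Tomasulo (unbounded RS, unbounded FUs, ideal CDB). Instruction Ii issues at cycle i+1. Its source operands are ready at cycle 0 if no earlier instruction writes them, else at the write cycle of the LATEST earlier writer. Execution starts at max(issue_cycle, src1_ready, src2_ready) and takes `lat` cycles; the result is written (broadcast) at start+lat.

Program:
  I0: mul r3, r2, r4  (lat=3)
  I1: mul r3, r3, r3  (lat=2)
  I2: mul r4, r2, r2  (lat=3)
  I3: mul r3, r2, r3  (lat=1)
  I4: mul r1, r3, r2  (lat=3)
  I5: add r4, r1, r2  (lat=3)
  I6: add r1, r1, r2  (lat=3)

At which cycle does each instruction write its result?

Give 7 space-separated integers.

Answer: 4 6 6 7 10 13 13

Derivation:
I0 mul r3: issue@1 deps=(None,None) exec_start@1 write@4
I1 mul r3: issue@2 deps=(0,0) exec_start@4 write@6
I2 mul r4: issue@3 deps=(None,None) exec_start@3 write@6
I3 mul r3: issue@4 deps=(None,1) exec_start@6 write@7
I4 mul r1: issue@5 deps=(3,None) exec_start@7 write@10
I5 add r4: issue@6 deps=(4,None) exec_start@10 write@13
I6 add r1: issue@7 deps=(4,None) exec_start@10 write@13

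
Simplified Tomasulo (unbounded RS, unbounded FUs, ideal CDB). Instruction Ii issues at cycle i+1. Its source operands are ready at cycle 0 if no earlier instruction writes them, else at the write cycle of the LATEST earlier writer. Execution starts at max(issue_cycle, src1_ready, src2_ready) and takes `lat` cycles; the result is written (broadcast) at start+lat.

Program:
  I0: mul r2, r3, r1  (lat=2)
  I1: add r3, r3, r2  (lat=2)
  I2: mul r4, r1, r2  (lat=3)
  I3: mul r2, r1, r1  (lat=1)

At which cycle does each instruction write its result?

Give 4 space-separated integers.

Answer: 3 5 6 5

Derivation:
I0 mul r2: issue@1 deps=(None,None) exec_start@1 write@3
I1 add r3: issue@2 deps=(None,0) exec_start@3 write@5
I2 mul r4: issue@3 deps=(None,0) exec_start@3 write@6
I3 mul r2: issue@4 deps=(None,None) exec_start@4 write@5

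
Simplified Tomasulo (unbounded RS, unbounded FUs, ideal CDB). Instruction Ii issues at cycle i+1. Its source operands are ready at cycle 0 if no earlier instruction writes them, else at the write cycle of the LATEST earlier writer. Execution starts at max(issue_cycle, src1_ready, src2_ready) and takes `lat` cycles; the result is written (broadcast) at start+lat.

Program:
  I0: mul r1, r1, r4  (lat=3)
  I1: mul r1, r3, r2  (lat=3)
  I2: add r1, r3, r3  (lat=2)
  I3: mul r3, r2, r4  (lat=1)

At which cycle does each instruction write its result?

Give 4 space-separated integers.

I0 mul r1: issue@1 deps=(None,None) exec_start@1 write@4
I1 mul r1: issue@2 deps=(None,None) exec_start@2 write@5
I2 add r1: issue@3 deps=(None,None) exec_start@3 write@5
I3 mul r3: issue@4 deps=(None,None) exec_start@4 write@5

Answer: 4 5 5 5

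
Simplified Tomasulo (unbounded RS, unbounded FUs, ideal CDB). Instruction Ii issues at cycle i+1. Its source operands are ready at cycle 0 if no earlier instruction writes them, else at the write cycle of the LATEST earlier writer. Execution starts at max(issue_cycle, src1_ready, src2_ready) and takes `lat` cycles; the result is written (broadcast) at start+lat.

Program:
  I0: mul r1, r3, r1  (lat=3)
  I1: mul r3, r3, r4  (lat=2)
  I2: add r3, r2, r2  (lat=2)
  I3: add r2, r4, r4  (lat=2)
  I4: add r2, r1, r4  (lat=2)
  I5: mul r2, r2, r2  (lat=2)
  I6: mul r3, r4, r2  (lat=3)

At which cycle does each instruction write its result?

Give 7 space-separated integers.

Answer: 4 4 5 6 7 9 12

Derivation:
I0 mul r1: issue@1 deps=(None,None) exec_start@1 write@4
I1 mul r3: issue@2 deps=(None,None) exec_start@2 write@4
I2 add r3: issue@3 deps=(None,None) exec_start@3 write@5
I3 add r2: issue@4 deps=(None,None) exec_start@4 write@6
I4 add r2: issue@5 deps=(0,None) exec_start@5 write@7
I5 mul r2: issue@6 deps=(4,4) exec_start@7 write@9
I6 mul r3: issue@7 deps=(None,5) exec_start@9 write@12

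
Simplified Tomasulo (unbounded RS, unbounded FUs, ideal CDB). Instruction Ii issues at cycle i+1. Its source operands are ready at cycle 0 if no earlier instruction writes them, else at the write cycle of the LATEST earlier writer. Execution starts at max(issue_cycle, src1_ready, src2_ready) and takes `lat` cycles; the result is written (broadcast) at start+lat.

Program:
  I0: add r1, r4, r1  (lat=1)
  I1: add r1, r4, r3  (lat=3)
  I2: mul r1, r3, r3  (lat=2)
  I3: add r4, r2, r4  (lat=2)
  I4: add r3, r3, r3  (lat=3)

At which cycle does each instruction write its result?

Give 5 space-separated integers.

I0 add r1: issue@1 deps=(None,None) exec_start@1 write@2
I1 add r1: issue@2 deps=(None,None) exec_start@2 write@5
I2 mul r1: issue@3 deps=(None,None) exec_start@3 write@5
I3 add r4: issue@4 deps=(None,None) exec_start@4 write@6
I4 add r3: issue@5 deps=(None,None) exec_start@5 write@8

Answer: 2 5 5 6 8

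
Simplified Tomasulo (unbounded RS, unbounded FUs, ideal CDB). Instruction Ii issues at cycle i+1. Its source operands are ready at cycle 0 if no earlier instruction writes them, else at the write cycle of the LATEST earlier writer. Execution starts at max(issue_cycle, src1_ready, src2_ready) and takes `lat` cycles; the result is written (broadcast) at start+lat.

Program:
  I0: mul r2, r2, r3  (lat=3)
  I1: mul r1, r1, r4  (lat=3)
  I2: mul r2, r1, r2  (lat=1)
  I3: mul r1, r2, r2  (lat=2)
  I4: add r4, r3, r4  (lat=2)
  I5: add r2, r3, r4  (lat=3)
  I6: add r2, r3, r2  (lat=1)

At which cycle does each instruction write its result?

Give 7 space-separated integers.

I0 mul r2: issue@1 deps=(None,None) exec_start@1 write@4
I1 mul r1: issue@2 deps=(None,None) exec_start@2 write@5
I2 mul r2: issue@3 deps=(1,0) exec_start@5 write@6
I3 mul r1: issue@4 deps=(2,2) exec_start@6 write@8
I4 add r4: issue@5 deps=(None,None) exec_start@5 write@7
I5 add r2: issue@6 deps=(None,4) exec_start@7 write@10
I6 add r2: issue@7 deps=(None,5) exec_start@10 write@11

Answer: 4 5 6 8 7 10 11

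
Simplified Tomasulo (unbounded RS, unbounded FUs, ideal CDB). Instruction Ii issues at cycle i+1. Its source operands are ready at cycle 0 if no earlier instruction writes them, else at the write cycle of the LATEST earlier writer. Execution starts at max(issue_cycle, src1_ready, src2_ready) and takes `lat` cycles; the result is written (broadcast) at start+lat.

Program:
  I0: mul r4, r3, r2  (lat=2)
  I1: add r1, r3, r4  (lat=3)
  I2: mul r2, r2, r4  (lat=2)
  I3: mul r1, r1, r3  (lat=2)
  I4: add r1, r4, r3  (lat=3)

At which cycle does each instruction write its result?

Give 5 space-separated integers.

Answer: 3 6 5 8 8

Derivation:
I0 mul r4: issue@1 deps=(None,None) exec_start@1 write@3
I1 add r1: issue@2 deps=(None,0) exec_start@3 write@6
I2 mul r2: issue@3 deps=(None,0) exec_start@3 write@5
I3 mul r1: issue@4 deps=(1,None) exec_start@6 write@8
I4 add r1: issue@5 deps=(0,None) exec_start@5 write@8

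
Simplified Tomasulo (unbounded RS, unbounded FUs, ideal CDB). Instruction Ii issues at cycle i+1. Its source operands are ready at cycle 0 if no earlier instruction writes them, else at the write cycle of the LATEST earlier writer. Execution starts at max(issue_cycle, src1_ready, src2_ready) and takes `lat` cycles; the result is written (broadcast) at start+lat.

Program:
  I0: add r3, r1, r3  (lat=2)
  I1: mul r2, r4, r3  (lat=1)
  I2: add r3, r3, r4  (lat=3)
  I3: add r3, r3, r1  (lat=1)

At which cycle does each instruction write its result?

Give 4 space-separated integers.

Answer: 3 4 6 7

Derivation:
I0 add r3: issue@1 deps=(None,None) exec_start@1 write@3
I1 mul r2: issue@2 deps=(None,0) exec_start@3 write@4
I2 add r3: issue@3 deps=(0,None) exec_start@3 write@6
I3 add r3: issue@4 deps=(2,None) exec_start@6 write@7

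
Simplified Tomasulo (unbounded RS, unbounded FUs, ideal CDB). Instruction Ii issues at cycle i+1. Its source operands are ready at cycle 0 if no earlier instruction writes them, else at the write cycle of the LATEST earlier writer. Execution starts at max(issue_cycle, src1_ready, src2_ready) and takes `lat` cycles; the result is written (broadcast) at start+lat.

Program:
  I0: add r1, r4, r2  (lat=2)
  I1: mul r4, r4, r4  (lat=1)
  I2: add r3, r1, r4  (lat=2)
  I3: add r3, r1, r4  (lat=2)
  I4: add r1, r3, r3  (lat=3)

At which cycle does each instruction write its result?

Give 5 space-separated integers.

Answer: 3 3 5 6 9

Derivation:
I0 add r1: issue@1 deps=(None,None) exec_start@1 write@3
I1 mul r4: issue@2 deps=(None,None) exec_start@2 write@3
I2 add r3: issue@3 deps=(0,1) exec_start@3 write@5
I3 add r3: issue@4 deps=(0,1) exec_start@4 write@6
I4 add r1: issue@5 deps=(3,3) exec_start@6 write@9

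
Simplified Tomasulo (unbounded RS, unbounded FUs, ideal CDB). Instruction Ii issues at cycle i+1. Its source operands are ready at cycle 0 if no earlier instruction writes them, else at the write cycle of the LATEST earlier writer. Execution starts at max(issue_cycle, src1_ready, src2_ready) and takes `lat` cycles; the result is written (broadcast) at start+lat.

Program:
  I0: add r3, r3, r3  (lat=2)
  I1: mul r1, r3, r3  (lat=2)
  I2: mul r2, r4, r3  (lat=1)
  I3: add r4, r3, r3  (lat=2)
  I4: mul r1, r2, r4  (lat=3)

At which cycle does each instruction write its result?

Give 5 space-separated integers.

I0 add r3: issue@1 deps=(None,None) exec_start@1 write@3
I1 mul r1: issue@2 deps=(0,0) exec_start@3 write@5
I2 mul r2: issue@3 deps=(None,0) exec_start@3 write@4
I3 add r4: issue@4 deps=(0,0) exec_start@4 write@6
I4 mul r1: issue@5 deps=(2,3) exec_start@6 write@9

Answer: 3 5 4 6 9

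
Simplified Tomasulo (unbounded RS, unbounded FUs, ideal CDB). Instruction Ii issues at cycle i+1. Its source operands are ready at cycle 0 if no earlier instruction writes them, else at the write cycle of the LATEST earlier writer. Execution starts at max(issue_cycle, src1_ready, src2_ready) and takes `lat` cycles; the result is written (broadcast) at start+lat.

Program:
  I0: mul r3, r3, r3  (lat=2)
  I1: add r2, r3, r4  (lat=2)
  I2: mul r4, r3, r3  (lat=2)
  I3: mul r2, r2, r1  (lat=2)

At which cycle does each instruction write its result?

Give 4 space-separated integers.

I0 mul r3: issue@1 deps=(None,None) exec_start@1 write@3
I1 add r2: issue@2 deps=(0,None) exec_start@3 write@5
I2 mul r4: issue@3 deps=(0,0) exec_start@3 write@5
I3 mul r2: issue@4 deps=(1,None) exec_start@5 write@7

Answer: 3 5 5 7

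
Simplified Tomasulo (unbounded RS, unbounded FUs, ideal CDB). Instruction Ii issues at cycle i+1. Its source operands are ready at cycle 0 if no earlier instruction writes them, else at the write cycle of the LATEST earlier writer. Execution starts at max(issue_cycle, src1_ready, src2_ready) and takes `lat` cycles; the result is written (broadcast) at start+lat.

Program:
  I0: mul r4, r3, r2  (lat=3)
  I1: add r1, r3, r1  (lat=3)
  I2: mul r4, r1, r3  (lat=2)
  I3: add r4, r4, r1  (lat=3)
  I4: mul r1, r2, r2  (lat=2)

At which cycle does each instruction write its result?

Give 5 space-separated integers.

I0 mul r4: issue@1 deps=(None,None) exec_start@1 write@4
I1 add r1: issue@2 deps=(None,None) exec_start@2 write@5
I2 mul r4: issue@3 deps=(1,None) exec_start@5 write@7
I3 add r4: issue@4 deps=(2,1) exec_start@7 write@10
I4 mul r1: issue@5 deps=(None,None) exec_start@5 write@7

Answer: 4 5 7 10 7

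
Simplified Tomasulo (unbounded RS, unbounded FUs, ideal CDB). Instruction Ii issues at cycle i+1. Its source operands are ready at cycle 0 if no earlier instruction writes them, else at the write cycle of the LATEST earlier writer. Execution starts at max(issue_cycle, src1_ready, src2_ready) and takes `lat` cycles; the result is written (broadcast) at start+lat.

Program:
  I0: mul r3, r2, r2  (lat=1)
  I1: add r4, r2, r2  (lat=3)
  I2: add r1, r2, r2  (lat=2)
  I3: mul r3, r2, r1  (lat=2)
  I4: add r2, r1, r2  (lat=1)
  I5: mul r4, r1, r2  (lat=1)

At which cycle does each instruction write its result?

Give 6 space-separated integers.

Answer: 2 5 5 7 6 7

Derivation:
I0 mul r3: issue@1 deps=(None,None) exec_start@1 write@2
I1 add r4: issue@2 deps=(None,None) exec_start@2 write@5
I2 add r1: issue@3 deps=(None,None) exec_start@3 write@5
I3 mul r3: issue@4 deps=(None,2) exec_start@5 write@7
I4 add r2: issue@5 deps=(2,None) exec_start@5 write@6
I5 mul r4: issue@6 deps=(2,4) exec_start@6 write@7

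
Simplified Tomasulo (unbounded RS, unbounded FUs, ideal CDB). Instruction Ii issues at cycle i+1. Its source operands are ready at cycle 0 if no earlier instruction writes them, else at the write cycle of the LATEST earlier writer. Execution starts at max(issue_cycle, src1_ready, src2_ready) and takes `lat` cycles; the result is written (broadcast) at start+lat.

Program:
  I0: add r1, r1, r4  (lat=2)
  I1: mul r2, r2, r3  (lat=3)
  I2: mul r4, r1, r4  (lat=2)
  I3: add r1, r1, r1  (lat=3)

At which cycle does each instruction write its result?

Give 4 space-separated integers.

I0 add r1: issue@1 deps=(None,None) exec_start@1 write@3
I1 mul r2: issue@2 deps=(None,None) exec_start@2 write@5
I2 mul r4: issue@3 deps=(0,None) exec_start@3 write@5
I3 add r1: issue@4 deps=(0,0) exec_start@4 write@7

Answer: 3 5 5 7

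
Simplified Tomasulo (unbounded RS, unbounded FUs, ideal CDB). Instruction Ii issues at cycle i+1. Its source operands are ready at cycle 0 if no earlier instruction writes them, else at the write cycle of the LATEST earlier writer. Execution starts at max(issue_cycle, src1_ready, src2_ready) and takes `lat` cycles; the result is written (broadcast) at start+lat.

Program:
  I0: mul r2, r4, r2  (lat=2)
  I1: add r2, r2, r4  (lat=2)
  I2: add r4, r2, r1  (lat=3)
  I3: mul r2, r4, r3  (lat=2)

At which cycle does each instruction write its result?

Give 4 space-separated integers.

I0 mul r2: issue@1 deps=(None,None) exec_start@1 write@3
I1 add r2: issue@2 deps=(0,None) exec_start@3 write@5
I2 add r4: issue@3 deps=(1,None) exec_start@5 write@8
I3 mul r2: issue@4 deps=(2,None) exec_start@8 write@10

Answer: 3 5 8 10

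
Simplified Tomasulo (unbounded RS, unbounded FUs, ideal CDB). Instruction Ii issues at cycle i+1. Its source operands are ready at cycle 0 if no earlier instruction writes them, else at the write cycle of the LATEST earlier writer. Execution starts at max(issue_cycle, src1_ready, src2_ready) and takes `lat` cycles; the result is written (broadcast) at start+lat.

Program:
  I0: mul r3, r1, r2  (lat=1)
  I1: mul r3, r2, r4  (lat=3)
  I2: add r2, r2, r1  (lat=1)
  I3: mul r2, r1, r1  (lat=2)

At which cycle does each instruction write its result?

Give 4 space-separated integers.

Answer: 2 5 4 6

Derivation:
I0 mul r3: issue@1 deps=(None,None) exec_start@1 write@2
I1 mul r3: issue@2 deps=(None,None) exec_start@2 write@5
I2 add r2: issue@3 deps=(None,None) exec_start@3 write@4
I3 mul r2: issue@4 deps=(None,None) exec_start@4 write@6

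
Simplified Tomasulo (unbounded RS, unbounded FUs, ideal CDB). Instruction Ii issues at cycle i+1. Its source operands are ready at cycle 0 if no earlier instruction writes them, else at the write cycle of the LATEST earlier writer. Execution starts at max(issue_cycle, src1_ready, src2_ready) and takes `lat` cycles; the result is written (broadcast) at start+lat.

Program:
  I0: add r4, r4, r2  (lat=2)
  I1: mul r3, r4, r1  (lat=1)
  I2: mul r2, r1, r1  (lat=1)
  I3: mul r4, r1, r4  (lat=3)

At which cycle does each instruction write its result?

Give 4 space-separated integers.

Answer: 3 4 4 7

Derivation:
I0 add r4: issue@1 deps=(None,None) exec_start@1 write@3
I1 mul r3: issue@2 deps=(0,None) exec_start@3 write@4
I2 mul r2: issue@3 deps=(None,None) exec_start@3 write@4
I3 mul r4: issue@4 deps=(None,0) exec_start@4 write@7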